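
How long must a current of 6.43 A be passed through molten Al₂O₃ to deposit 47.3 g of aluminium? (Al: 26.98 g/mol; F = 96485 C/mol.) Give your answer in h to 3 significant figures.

n(Al) = 47.3 / 26.98 = 1.753 mol
Al³⁺ + 3e⁻ → Al, so n(e⁻) = 3 × 1.753 = 5.259 mol
Q = 5.259 × 96485 = 5.074×10^5 C
t = Q / I = 5.074×10^5 / 6.43 = 78910 s = 21.9 h

21.9 h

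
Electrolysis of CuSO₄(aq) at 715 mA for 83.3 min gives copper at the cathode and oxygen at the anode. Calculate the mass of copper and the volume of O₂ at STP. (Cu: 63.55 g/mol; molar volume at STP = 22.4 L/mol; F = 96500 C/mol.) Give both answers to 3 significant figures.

1.18 g Cu; 0.207 L O₂

Q = 0.715 × 4998 = 3574 C; n(e⁻) = 3574 / 96500 = 0.03704 mol
Cathode: Cu²⁺ + 2e⁻ → Cu → n(Cu) = 0.03704/2 = 0.01852 mol → 1.18 g
Anode: 2H₂O → O₂ + 4H⁺ + 4e⁻ → n(O₂) = 0.03704/4 = 0.009260 mol → 0.207 L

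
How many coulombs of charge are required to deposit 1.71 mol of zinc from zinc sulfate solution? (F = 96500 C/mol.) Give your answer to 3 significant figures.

3.30×10^5 C

Zn²⁺ + 2e⁻ → Zn, so n(e⁻) = 2 × 1.71 = 3.420 mol
Q = 3.420 × 96500 = 3.300×10^5 C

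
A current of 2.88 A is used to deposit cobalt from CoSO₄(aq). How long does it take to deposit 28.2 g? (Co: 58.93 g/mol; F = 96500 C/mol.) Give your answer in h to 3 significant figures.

8.91 h

n(Co) = 28.2 / 58.93 = 0.4785 mol
Co²⁺ + 2e⁻ → Co, so n(e⁻) = 2 × 0.4785 = 0.9570 mol
Q = 0.9570 × 96500 = 92350 C
t = Q / I = 92350 / 2.88 = 32070 s = 8.91 h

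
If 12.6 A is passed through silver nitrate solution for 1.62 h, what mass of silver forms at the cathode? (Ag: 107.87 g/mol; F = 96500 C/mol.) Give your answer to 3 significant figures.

Charge passed = 12.6 × 5832 = 73480 C
Moles of electrons = 73480 / 96500 = 0.7615 mol
Ag⁺ + e⁻ → Ag, so n(Ag) = 0.7615 mol
m = 0.7615 × 107.87 = 82.1 g

82.1 g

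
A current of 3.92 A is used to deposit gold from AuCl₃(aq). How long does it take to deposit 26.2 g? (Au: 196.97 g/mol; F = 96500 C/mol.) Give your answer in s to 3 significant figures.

9820 s

n(Au) = 26.2 / 196.97 = 0.1330 mol
Au³⁺ + 3e⁻ → Au, so n(e⁻) = 3 × 0.1330 = 0.3990 mol
Q = 0.3990 × 96500 = 38500 C
t = Q / I = 38500 / 3.92 = 9821 s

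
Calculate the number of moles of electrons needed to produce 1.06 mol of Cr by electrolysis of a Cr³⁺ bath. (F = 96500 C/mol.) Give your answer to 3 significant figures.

Cr³⁺ + 3e⁻ → Cr, so n(e⁻) = 3 × 1.06 = 3.180 mol

3.18 mol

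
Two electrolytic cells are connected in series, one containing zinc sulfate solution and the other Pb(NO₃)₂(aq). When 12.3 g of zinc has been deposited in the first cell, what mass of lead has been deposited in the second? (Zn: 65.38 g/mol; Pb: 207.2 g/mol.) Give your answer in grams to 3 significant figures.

n(Zn) = 12.3 / 65.38 = 0.1881 mol
Zn²⁺ + 2e⁻ → Zn, so n(e⁻) = 2 × 0.1881 = 0.3762 mol
In series, the same 0.3762 mol of electrons flows through the second cell.
Pb²⁺ + 2e⁻ → Pb, so n(Pb) = 0.3762 / 2 = 0.1881 mol
m(Pb) = 0.1881 × 207.2 = 39.0 g

39.0 g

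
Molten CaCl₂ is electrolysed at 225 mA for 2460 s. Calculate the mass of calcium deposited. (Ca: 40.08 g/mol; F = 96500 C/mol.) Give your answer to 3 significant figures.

Q = It = 0.225 × 2460 = 553.5 C
n(e⁻) = Q/F = 553.5/96500 = 0.005736 mol
Ca²⁺ + 2e⁻ → Ca, so n(Ca) = 0.005736 / 2 = 0.002868 mol
m = 0.002868 × 40.08 = 0.115 g

0.115 g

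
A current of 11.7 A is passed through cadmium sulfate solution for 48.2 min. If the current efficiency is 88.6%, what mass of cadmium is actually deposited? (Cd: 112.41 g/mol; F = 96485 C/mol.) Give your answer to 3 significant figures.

Q = 11.7 × 2892 = 33840 C
n(e⁻) = 33840 / 96485 = 0.3507 mol
Cd²⁺ + 2e⁻ → Cd, so theoretical m(Cd) = 0.1754 × 112.41 = 19.72 g
Actual mass = 88.6% × 19.72 = 17.5 g

17.5 g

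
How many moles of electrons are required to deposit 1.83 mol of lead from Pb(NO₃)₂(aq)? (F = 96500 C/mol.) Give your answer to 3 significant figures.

Pb²⁺ + 2e⁻ → Pb, so n(e⁻) = 2 × 1.83 = 3.660 mol

3.66 mol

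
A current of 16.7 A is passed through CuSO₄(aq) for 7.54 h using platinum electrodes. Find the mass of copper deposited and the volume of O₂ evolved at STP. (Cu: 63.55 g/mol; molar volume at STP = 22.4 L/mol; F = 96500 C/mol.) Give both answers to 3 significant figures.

149 g Cu; 26.3 L O₂

Q = 16.7 × 27144 = 4.533×10^5 C; n(e⁻) = 4.533×10^5 / 96500 = 4.697 mol
Cathode: Cu²⁺ + 2e⁻ → Cu → n(Cu) = 4.697/2 = 2.349 mol → 149 g
Anode: 2H₂O → O₂ + 4H⁺ + 4e⁻ → n(O₂) = 4.697/4 = 1.174 mol → 26.3 L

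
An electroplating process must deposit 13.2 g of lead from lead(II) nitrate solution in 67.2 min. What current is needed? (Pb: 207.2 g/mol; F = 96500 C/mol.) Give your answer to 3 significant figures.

n(Pb) = 13.2 / 207.2 = 0.06371 mol
Pb²⁺ + 2e⁻ → Pb, so n(e⁻) = 2 × 0.06371 = 0.1274 mol
Q = 0.1274 × 96500 = 12290 C
I = Q / t = 12290 / 4032 s = 3.05 A

3.05 A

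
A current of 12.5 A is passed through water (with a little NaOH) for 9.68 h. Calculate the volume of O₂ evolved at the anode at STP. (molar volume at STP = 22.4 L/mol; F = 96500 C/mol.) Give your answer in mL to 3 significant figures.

25300 mL

Q = It = 12.5 × 34848 = 4.356×10^5 C
n(e⁻) = Q/F = 4.356×10^5/96500 = 4.514 mol
2H₂O → O₂ + 4H⁺ + 4e⁻, so n(O₂) = 4.514 / 4 = 1.129 mol
V = 1.129 × 22.4 = 25.29 L
= 25300 mL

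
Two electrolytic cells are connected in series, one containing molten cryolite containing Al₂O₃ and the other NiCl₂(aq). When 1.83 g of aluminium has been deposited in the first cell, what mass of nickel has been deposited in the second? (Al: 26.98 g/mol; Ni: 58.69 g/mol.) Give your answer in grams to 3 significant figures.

5.97 g

n(Al) = 1.83 / 26.98 = 0.06783 mol
Al³⁺ + 3e⁻ → Al, so n(e⁻) = 3 × 0.06783 = 0.2035 mol
Since the cells are in series, n(e⁻) in the Ni cell is also 0.2035 mol.
Ni²⁺ + 2e⁻ → Ni, so n(Ni) = 0.2035 / 2 = 0.1018 mol
m(Ni) = 0.1018 × 58.69 = 5.97 g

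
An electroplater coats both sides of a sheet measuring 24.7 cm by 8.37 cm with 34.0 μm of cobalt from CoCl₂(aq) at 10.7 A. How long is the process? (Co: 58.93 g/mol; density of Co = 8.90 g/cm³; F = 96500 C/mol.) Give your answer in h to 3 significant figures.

1.06 h

Plated area = 2 × 24.7 × 8.37 = 413.5 cm²
Volume = 413.5 × 34.0×10⁻⁴ cm = 1.406 cm³
m(Co) = 1.406 × 8.90 = 12.51 g
n(Co) = 12.51 / 58.93 = 0.2123 mol; n(e⁻) = 2 × 0.2123 = 0.4246 mol
Q = 0.4246 × 96500 = 40970 C
t = 40970 / 10.7 = 3829 s = 1.06 h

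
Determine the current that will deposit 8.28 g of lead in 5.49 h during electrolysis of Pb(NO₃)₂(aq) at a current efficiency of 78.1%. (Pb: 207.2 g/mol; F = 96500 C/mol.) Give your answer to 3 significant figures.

n(Pb) = 8.28 / 207.2 = 0.03996 mol
Pb²⁺ + 2e⁻ → Pb, so n(e⁻) = 2 × 0.03996 = 0.07992 mol
Q = 0.07992 × 96500 / 0.781 = 9875 C
I = Q / t = 9875 / 19764 s = 0.500 A

0.500 A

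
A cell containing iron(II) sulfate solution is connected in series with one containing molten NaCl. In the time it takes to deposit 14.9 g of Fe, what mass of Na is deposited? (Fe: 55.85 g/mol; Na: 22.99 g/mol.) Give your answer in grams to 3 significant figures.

n(Fe) = 14.9 / 55.85 = 0.2668 mol
Fe²⁺ + 2e⁻ → Fe, so n(e⁻) = 2 × 0.2668 = 0.5336 mol
Since the cells are in series, n(e⁻) in the Na cell is also 0.5336 mol.
Na⁺ + e⁻ → Na, so n(Na) = 0.5336 mol
m(Na) = 0.5336 × 22.99 = 12.3 g

12.3 g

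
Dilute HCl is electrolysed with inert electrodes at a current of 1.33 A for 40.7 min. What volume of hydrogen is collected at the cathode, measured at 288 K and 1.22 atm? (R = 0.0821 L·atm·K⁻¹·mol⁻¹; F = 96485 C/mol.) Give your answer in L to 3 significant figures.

Q = It = 1.33 × 2442 = 3248 C
n(e⁻) = Q/F = 3248/96485 = 0.03366 mol
2H⁺ + 2e⁻ → H₂, so n(H₂) = 0.03366 / 2 = 0.01683 mol
V = nRT/P = 0.01683 × 0.0821 × 288 / 1.22 = 0.3262 L

0.326 L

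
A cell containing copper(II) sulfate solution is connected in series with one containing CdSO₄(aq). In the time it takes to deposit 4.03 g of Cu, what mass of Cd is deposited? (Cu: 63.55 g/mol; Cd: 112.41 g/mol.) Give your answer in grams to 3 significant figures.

7.13 g

n(Cu) = 4.03 / 63.55 = 0.06341 mol
Cu²⁺ + 2e⁻ → Cu, so n(e⁻) = 2 × 0.06341 = 0.1268 mol
Same current for the same time ⇒ same n(e⁻) = 0.1268 mol in both cells.
Cd²⁺ + 2e⁻ → Cd, so n(Cd) = 0.1268 / 2 = 0.06340 mol
m(Cd) = 0.06340 × 112.41 = 7.13 g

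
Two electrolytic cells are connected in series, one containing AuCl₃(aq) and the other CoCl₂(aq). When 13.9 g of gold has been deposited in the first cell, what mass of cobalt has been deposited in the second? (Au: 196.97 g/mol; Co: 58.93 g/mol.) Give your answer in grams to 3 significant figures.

n(Au) = 13.9 / 196.97 = 0.07057 mol
Au³⁺ + 3e⁻ → Au, so n(e⁻) = 3 × 0.07057 = 0.2117 mol
Same current for the same time ⇒ same n(e⁻) = 0.2117 mol in both cells.
Co²⁺ + 2e⁻ → Co, so n(Co) = 0.2117 / 2 = 0.1059 mol
m(Co) = 0.1059 × 58.93 = 6.24 g

6.24 g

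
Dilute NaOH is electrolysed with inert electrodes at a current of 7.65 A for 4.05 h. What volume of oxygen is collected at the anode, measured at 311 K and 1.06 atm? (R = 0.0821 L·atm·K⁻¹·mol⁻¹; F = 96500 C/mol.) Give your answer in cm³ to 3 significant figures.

6960 cm³

Q = It = 7.65 × 14580 = 1.115×10^5 C
n(e⁻) = Q/F = 1.115×10^5/96500 = 1.155 mol
2H₂O → O₂ + 4H⁺ + 4e⁻, so n(O₂) = 1.155 / 4 = 0.2888 mol
V = nRT/P = 0.2888 × 0.0821 × 311 / 1.06 = 6.957 L
= 6960 cm³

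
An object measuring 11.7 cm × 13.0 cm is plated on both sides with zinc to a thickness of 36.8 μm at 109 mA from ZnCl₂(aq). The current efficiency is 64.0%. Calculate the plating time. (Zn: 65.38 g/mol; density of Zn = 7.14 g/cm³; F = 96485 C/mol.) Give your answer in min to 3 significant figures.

5640 min

Plated area = 2 × 11.7 × 13.0 = 304.2 cm²
Volume = 304.2 × 36.8×10⁻⁴ cm = 1.119 cm³
m(Zn) = 1.119 × 7.14 = 7.990 g
n(Zn) = 7.990 / 65.38 = 0.1222 mol; n(e⁻) = 2 × 0.1222 = 0.2444 mol
Q = 0.2444 × 96485 / 0.640 = 36850 C
t = 36850 / 0.109 = 3.381×10^5 s = 5640 min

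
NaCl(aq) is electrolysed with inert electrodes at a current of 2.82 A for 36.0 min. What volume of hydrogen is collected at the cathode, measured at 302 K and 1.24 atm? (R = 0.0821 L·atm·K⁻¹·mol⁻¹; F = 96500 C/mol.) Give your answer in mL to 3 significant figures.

631 mL

Q = It = 2.82 × 2160 = 6091 C
n(e⁻) = Q/F = 6091/96500 = 0.06312 mol
2H⁺ + 2e⁻ → H₂, so n(H₂) = 0.06312 / 2 = 0.03156 mol
V = nRT/P = 0.03156 × 0.0821 × 302 / 1.24 = 0.6311 L
= 631 mL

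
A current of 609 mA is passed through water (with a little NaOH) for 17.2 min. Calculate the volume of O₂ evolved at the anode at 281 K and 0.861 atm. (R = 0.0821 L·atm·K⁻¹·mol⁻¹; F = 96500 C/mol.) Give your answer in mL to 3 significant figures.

Q = It = 0.609 × 1032 = 628.5 C
Moles of electrons = 628.5 / 96500 = 0.006513 mol
2H₂O → O₂ + 4H⁺ + 4e⁻, so n(O₂) = 0.006513 / 4 = 0.001628 mol
V = nRT/P = 0.001628 × 0.0821 × 281 / 0.861 = 0.04362 L
= 43.6 mL

43.6 mL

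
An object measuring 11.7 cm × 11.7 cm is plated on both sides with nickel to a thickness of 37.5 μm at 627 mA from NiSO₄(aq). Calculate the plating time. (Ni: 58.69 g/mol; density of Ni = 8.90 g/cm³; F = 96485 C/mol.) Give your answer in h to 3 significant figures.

13.3 h

Plated area = 2 × 11.7 × 11.7 = 273.8 cm²
Volume = 273.8 × 37.5×10⁻⁴ cm = 1.027 cm³
m(Ni) = 1.027 × 8.90 = 9.140 g
n(Ni) = 9.140 / 58.69 = 0.1557 mol; n(e⁻) = 2 × 0.1557 = 0.3114 mol
Q = 0.3114 × 96485 = 30050 C
t = 30050 / 0.627 = 47930 s = 13.3 h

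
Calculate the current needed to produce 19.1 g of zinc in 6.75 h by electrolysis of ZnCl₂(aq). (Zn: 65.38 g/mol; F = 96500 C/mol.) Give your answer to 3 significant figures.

n(Zn) = 19.1 / 65.38 = 0.2921 mol
Zn²⁺ + 2e⁻ → Zn, so n(e⁻) = 2 × 0.2921 = 0.5842 mol
Q = 0.5842 × 96500 = 56380 C
I = Q / t = 56380 / 24300 s = 2.32 A

2.32 A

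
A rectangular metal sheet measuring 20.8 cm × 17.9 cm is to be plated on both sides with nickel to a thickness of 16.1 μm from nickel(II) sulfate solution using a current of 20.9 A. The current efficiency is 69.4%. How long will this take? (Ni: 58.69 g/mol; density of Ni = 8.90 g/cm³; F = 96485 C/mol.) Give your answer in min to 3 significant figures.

Plated area = 2 × 20.8 × 17.9 = 744.6 cm²
Volume = 744.6 × 16.1×10⁻⁴ cm = 1.199 cm³
m(Ni) = 1.199 × 8.90 = 10.67 g
n(Ni) = 10.67 / 58.69 = 0.1818 mol; n(e⁻) = 2 × 0.1818 = 0.3636 mol
Q = 0.3636 × 96485 / 0.694 = 50550 C
t = 50550 / 20.9 = 2419 s = 40.3 min

40.3 min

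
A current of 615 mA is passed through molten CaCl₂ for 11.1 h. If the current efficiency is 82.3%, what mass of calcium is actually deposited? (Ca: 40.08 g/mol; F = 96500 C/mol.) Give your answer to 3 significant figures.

Q = 0.615 × 39960 = 24580 C
n(e⁻) = 24580 / 96500 = 0.2547 mol
Ca²⁺ + 2e⁻ → Ca, so theoretical m(Ca) = 0.1274 × 40.08 = 5.106 g
Actual mass = 82.3% × 5.106 = 4.20 g

4.20 g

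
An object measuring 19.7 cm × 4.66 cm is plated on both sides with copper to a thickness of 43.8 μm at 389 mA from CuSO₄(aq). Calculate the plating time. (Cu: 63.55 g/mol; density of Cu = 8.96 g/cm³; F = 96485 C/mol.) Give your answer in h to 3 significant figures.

15.6 h

Plated area = 2 × 19.7 × 4.66 = 183.6 cm²
Volume = 183.6 × 43.8×10⁻⁴ cm = 0.8042 cm³
m(Cu) = 0.8042 × 8.96 = 7.206 g
n(Cu) = 7.206 / 63.55 = 0.1134 mol; n(e⁻) = 2 × 0.1134 = 0.2268 mol
Q = 0.2268 × 96485 = 21880 C
t = 21880 / 0.389 = 56250 s = 15.6 h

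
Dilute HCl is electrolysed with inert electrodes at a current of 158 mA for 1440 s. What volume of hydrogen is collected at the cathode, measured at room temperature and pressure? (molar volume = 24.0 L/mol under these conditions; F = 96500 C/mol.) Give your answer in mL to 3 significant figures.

Q = 0.158 A × 1440 s = 227.5 C
n(e⁻) = Q/F = 227.5/96500 = 0.002358 mol
2H⁺ + 2e⁻ → H₂, so n(H₂) = 0.002358 / 2 = 0.001179 mol
V = 0.001179 × 24.0 = 0.02830 L
= 28.3 mL

28.3 mL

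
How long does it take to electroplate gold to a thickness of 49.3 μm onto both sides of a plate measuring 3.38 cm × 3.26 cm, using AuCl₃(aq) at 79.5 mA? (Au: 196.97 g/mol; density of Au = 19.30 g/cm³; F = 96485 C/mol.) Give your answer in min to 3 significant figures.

Plated area = 2 × 3.38 × 3.26 = 22.04 cm²
Volume = 22.04 × 49.3×10⁻⁴ cm = 0.1087 cm³
m(Au) = 0.1087 × 19.30 = 2.098 g
n(Au) = 2.098 / 196.97 = 0.01065 mol; n(e⁻) = 3 × 0.01065 = 0.03195 mol
Q = 0.03195 × 96485 = 3083 C
t = 3083 / 0.0795 = 38780 s = 646 min

646 min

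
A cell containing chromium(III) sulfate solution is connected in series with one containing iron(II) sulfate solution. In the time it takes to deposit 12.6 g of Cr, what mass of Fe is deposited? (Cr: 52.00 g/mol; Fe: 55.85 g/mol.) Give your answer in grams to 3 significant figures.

20.3 g

n(Cr) = 12.6 / 52.00 = 0.2423 mol
Cr³⁺ + 3e⁻ → Cr, so n(e⁻) = 3 × 0.2423 = 0.7269 mol
Since the cells are in series, n(e⁻) in the Fe cell is also 0.7269 mol.
Fe²⁺ + 2e⁻ → Fe, so n(Fe) = 0.7269 / 2 = 0.3635 mol
m(Fe) = 0.3635 × 55.85 = 20.3 g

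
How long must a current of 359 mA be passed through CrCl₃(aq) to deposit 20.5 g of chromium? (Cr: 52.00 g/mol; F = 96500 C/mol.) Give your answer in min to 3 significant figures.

n(Cr) = 20.5 / 52.00 = 0.3942 mol
Cr³⁺ + 3e⁻ → Cr, so n(e⁻) = 3 × 0.3942 = 1.183 mol
Q = 1.183 × 96500 = 1.142×10^5 C
t = Q / I = 1.142×10^5 / 0.359 = 3.181×10^5 s = 5300 min

5300 min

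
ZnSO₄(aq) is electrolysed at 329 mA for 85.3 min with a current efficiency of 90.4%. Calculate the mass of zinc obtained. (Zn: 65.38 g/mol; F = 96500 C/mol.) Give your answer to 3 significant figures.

0.516 g

Q = 0.329 × 5118 = 1684 C
n(e⁻) = 1684 / 96500 = 0.01745 mol
Zn²⁺ + 2e⁻ → Zn, so theoretical m(Zn) = 0.008725 × 65.38 = 0.5704 g
Actual mass = 90.4% × 0.5704 = 0.516 g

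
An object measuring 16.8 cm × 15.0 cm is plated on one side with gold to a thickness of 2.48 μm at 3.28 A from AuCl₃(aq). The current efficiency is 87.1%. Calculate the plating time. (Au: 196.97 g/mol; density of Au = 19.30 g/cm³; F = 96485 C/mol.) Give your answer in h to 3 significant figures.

0.172 h

Plated area = 16.8 × 15.0 = 252.0 cm²
Volume = 252.0 × 2.48×10⁻⁴ cm = 0.06250 cm³
m(Au) = 0.06250 × 19.30 = 1.206 g
n(Au) = 1.206 / 196.97 = 0.006123 mol; n(e⁻) = 3 × 0.006123 = 0.01837 mol
Q = 0.01837 × 96485 / 0.871 = 2035 C
t = 2035 / 3.28 = 620.4 s = 0.172 h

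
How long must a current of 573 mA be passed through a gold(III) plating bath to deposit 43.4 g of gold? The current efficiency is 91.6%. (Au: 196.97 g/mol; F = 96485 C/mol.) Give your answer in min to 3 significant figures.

n(Au) = 43.4 / 196.97 = 0.2203 mol
Au³⁺ + 3e⁻ → Au, so n(e⁻) = 3 × 0.2203 = 0.6609 mol
Q = 0.6609 × 96485 / 0.916 = 69610 C
t = Q / I = 69610 / 0.573 = 1.215×10^5 s = 2030 min

2030 min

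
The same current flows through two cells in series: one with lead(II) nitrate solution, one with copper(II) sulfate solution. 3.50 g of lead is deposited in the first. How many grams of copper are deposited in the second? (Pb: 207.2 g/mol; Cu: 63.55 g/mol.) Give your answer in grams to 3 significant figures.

1.07 g

n(Pb) = 3.50 / 207.2 = 0.01689 mol
Pb²⁺ + 2e⁻ → Pb, so n(e⁻) = 2 × 0.01689 = 0.03378 mol
Since the cells are in series, n(e⁻) in the Cu cell is also 0.03378 mol.
Cu²⁺ + 2e⁻ → Cu, so n(Cu) = 0.03378 / 2 = 0.01689 mol
m(Cu) = 0.01689 × 63.55 = 1.07 g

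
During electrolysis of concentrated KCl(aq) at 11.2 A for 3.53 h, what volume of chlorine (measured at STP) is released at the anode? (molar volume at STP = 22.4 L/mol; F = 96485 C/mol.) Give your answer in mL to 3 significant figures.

16500 mL

Charge passed = 11.2 × 12708 = 1.423×10^5 C
n(e⁻) = Q/F = 1.423×10^5/96485 = 1.475 mol
2Cl⁻ → Cl₂ + 2e⁻, so n(Cl₂) = 1.475 / 2 = 0.7375 mol
V = 0.7375 × 22.4 = 16.52 L
= 16500 mL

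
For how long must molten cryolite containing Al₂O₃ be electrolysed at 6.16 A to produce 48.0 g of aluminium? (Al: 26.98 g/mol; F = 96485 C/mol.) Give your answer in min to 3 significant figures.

1390 min

n(Al) = 48.0 / 26.98 = 1.779 mol
Al³⁺ + 3e⁻ → Al, so n(e⁻) = 3 × 1.779 = 5.337 mol
Q = 5.337 × 96485 = 5.149×10^5 C
t = Q / I = 5.149×10^5 / 6.16 = 83590 s = 1390 min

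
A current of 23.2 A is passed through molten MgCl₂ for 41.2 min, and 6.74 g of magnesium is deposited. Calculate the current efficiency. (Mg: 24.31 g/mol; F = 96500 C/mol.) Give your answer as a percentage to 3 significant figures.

Q = 23.2 × 2472 = 57350 C
n(e⁻) = 57350 / 96500 = 0.5943 mol
Mg²⁺ + 2e⁻ → Mg, so theoretical n(Mg) = 0.2972 mol → 7.225 g
Efficiency = 6.74 / 7.225 = 0.9329 = 93.3%

93.3%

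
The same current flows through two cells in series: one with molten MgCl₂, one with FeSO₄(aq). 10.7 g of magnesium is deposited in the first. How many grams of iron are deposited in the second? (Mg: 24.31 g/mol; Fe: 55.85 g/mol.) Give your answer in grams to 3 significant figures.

n(Mg) = 10.7 / 24.31 = 0.4401 mol
Mg²⁺ + 2e⁻ → Mg, so n(e⁻) = 2 × 0.4401 = 0.8802 mol
In series, the same 0.8802 mol of electrons flows through the second cell.
Fe²⁺ + 2e⁻ → Fe, so n(Fe) = 0.8802 / 2 = 0.4401 mol
m(Fe) = 0.4401 × 55.85 = 24.6 g

24.6 g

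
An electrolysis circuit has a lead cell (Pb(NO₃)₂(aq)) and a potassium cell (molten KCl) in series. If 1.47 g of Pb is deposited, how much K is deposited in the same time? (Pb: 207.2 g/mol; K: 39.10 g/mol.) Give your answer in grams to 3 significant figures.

0.555 g

n(Pb) = 1.47 / 207.2 = 0.007095 mol
Pb²⁺ + 2e⁻ → Pb, so n(e⁻) = 2 × 0.007095 = 0.01419 mol
Same current for the same time ⇒ same n(e⁻) = 0.01419 mol in both cells.
K⁺ + e⁻ → K, so n(K) = 0.01419 mol
m(K) = 0.01419 × 39.10 = 0.555 g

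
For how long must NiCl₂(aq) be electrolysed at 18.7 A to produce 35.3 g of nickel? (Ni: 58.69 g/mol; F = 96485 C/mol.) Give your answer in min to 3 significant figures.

103 min

n(Ni) = 35.3 / 58.69 = 0.6015 mol
Ni²⁺ + 2e⁻ → Ni, so n(e⁻) = 2 × 0.6015 = 1.203 mol
Q = 1.203 × 96485 = 1.161×10^5 C
t = Q / I = 1.161×10^5 / 18.7 = 6209 s = 103 min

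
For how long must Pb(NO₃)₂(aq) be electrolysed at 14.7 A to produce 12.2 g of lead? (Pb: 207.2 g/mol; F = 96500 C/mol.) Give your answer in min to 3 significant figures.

n(Pb) = 12.2 / 207.2 = 0.05888 mol
Pb²⁺ + 2e⁻ → Pb, so n(e⁻) = 2 × 0.05888 = 0.1178 mol
Q = 0.1178 × 96500 = 11370 C
t = Q / I = 11370 / 14.7 = 773.5 s = 12.9 min

12.9 min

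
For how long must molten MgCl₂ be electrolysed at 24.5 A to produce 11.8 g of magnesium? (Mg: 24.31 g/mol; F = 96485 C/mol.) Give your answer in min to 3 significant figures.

63.7 min

n(Mg) = 11.8 / 24.31 = 0.4854 mol
Mg²⁺ + 2e⁻ → Mg, so n(e⁻) = 2 × 0.4854 = 0.9708 mol
Q = 0.9708 × 96485 = 93670 C
t = Q / I = 93670 / 24.5 = 3823 s = 63.7 min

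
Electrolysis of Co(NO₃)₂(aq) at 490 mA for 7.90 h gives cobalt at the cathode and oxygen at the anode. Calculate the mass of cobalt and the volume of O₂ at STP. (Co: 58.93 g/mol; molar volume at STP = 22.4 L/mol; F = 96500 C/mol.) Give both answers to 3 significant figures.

Q = 0.490 × 28440 = 13940 C; n(e⁻) = 13940 / 96500 = 0.1445 mol
Cathode: Co²⁺ + 2e⁻ → Co → n(Co) = 0.1445/2 = 0.07225 mol → 4.26 g
Anode: 2H₂O → O₂ + 4H⁺ + 4e⁻ → n(O₂) = 0.1445/4 = 0.03613 mol → 0.809 L

4.26 g Co; 0.809 L O₂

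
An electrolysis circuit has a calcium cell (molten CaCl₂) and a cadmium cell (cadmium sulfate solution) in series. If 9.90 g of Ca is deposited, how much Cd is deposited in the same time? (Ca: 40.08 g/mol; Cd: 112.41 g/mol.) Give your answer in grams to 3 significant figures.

n(Ca) = 9.90 / 40.08 = 0.2470 mol
Ca²⁺ + 2e⁻ → Ca, so n(e⁻) = 2 × 0.2470 = 0.4940 mol
Since the cells are in series, n(e⁻) in the Cd cell is also 0.4940 mol.
Cd²⁺ + 2e⁻ → Cd, so n(Cd) = 0.4940 / 2 = 0.2470 mol
m(Cd) = 0.2470 × 112.41 = 27.8 g

27.8 g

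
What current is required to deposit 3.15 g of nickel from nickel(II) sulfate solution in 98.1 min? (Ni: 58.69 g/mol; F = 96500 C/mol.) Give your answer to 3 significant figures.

1.76 A

n(Ni) = 3.15 / 58.69 = 0.05367 mol
Ni²⁺ + 2e⁻ → Ni, so n(e⁻) = 2 × 0.05367 = 0.1073 mol
Q = 0.1073 × 96500 = 10350 C
I = Q / t = 10350 / 5886 s = 1.76 A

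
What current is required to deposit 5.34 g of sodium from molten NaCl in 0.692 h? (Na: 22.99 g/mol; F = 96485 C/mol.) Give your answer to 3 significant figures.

n(Na) = 5.34 / 22.99 = 0.2323 mol
Na⁺ + e⁻ → Na, so n(e⁻) = 0.2323 mol
Q = 0.2323 × 96485 = 22410 C
I = Q / t = 22410 / 2491.2 s = 9.00 A

9.00 A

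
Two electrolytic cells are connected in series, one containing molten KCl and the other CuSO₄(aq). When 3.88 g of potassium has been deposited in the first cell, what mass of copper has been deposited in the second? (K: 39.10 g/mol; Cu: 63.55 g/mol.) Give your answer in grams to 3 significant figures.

n(K) = 3.88 / 39.10 = 0.09923 mol
K⁺ + e⁻ → K, so n(e⁻) = 0.09923 mol
In series, the same 0.09923 mol of electrons flows through the second cell.
Cu²⁺ + 2e⁻ → Cu, so n(Cu) = 0.09923 / 2 = 0.04962 mol
m(Cu) = 0.04962 × 63.55 = 3.15 g

3.15 g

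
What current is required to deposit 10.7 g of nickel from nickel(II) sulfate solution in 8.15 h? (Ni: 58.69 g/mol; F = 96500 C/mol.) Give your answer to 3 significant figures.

n(Ni) = 10.7 / 58.69 = 0.1823 mol
Ni²⁺ + 2e⁻ → Ni, so n(e⁻) = 2 × 0.1823 = 0.3646 mol
Q = 0.3646 × 96500 = 35180 C
I = Q / t = 35180 / 29340 s = 1.20 A

1.20 A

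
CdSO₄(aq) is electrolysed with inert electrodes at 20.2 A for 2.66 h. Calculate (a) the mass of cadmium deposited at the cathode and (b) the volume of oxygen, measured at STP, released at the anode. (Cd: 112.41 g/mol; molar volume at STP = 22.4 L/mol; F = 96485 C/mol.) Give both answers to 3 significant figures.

113 g Cd; 11.2 L O₂

Q = 20.2 × 9576 = 1.934×10^5 C; n(e⁻) = 1.934×10^5 / 96485 = 2.004 mol
Cathode: Cd²⁺ + 2e⁻ → Cd → n(Cd) = 2.004/2 = 1.002 mol → 113 g
Anode: 2H₂O → O₂ + 4H⁺ + 4e⁻ → n(O₂) = 2.004/4 = 0.5010 mol → 11.2 L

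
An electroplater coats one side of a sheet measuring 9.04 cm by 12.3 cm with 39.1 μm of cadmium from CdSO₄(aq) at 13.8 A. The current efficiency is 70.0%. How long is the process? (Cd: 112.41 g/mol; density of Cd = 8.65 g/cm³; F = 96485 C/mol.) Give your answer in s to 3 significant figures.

Plated area = 9.04 × 12.3 = 111.2 cm²
Volume = 111.2 × 39.1×10⁻⁴ cm = 0.4348 cm³
m(Cd) = 0.4348 × 8.65 = 3.761 g
n(Cd) = 3.761 / 112.41 = 0.03346 mol; n(e⁻) = 2 × 0.03346 = 0.06692 mol
Q = 0.06692 × 96485 / 0.700 = 9224 C
t = 9224 / 13.8 = 668.4 s

668 s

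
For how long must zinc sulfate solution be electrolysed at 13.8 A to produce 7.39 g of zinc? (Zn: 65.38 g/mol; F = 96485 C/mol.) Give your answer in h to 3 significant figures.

0.439 h

n(Zn) = 7.39 / 65.38 = 0.1130 mol
Zn²⁺ + 2e⁻ → Zn, so n(e⁻) = 2 × 0.1130 = 0.2260 mol
Q = 0.2260 × 96485 = 21810 C
t = Q / I = 21810 / 13.8 = 1580 s = 0.439 h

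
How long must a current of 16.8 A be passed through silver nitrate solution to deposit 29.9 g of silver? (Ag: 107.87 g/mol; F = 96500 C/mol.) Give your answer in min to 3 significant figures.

26.5 min

n(Ag) = 29.9 / 107.87 = 0.2772 mol
Ag⁺ + e⁻ → Ag, so n(e⁻) = 0.2772 mol
Q = 0.2772 × 96500 = 26750 C
t = Q / I = 26750 / 16.8 = 1592 s = 26.5 min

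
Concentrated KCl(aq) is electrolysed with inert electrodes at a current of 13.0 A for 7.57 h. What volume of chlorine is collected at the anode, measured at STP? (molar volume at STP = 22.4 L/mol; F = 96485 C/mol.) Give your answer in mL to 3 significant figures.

41100 mL

Q = 13.0 A × 27252 s = 3.543×10^5 C
n(e⁻) = Q/F = 3.543×10^5/96485 = 3.672 mol
2Cl⁻ → Cl₂ + 2e⁻, so n(Cl₂) = 3.672 / 2 = 1.836 mol
V = 1.836 × 22.4 = 41.13 L
= 41100 mL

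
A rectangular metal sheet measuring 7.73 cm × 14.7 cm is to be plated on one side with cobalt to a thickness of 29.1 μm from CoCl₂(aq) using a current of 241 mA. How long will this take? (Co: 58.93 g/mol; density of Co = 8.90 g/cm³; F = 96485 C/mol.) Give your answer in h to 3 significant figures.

11.1 h

Plated area = 7.73 × 14.7 = 113.6 cm²
Volume = 113.6 × 29.1×10⁻⁴ cm = 0.3306 cm³
m(Co) = 0.3306 × 8.90 = 2.942 g
n(Co) = 2.942 / 58.93 = 0.04992 mol; n(e⁻) = 2 × 0.04992 = 0.09984 mol
Q = 0.09984 × 96485 = 9633 C
t = 9633 / 0.241 = 39970 s = 11.1 h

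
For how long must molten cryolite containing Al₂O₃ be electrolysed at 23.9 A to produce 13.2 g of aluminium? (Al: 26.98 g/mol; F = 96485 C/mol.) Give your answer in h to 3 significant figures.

n(Al) = 13.2 / 26.98 = 0.4893 mol
Al³⁺ + 3e⁻ → Al, so n(e⁻) = 3 × 0.4893 = 1.468 mol
Q = 1.468 × 96485 = 1.416×10^5 C
t = Q / I = 1.416×10^5 / 23.9 = 5925 s = 1.65 h

1.65 h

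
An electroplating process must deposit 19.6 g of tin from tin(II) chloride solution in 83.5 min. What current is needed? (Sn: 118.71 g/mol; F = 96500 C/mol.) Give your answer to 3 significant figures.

n(Sn) = 19.6 / 118.71 = 0.1651 mol
Sn²⁺ + 2e⁻ → Sn, so n(e⁻) = 2 × 0.1651 = 0.3302 mol
Q = 0.3302 × 96500 = 31860 C
I = Q / t = 31860 / 5010 s = 6.36 A

6.36 A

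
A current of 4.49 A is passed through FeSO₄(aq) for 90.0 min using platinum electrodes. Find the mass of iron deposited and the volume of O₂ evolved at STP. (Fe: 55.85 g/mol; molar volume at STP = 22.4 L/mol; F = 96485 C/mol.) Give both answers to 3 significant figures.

7.02 g Fe; 1.41 L O₂

Q = 4.49 × 5400 = 24250 C; n(e⁻) = 24250 / 96485 = 0.2513 mol
Cathode: Fe²⁺ + 2e⁻ → Fe → n(Fe) = 0.2513/2 = 0.1257 mol → 7.02 g
Anode: 2H₂O → O₂ + 4H⁺ + 4e⁻ → n(O₂) = 0.2513/4 = 0.06283 mol → 1.41 L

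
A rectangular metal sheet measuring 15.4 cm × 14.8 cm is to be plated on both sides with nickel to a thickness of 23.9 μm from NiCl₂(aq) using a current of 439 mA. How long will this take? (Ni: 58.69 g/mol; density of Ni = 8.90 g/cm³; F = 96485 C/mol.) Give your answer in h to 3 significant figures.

20.2 h

Plated area = 2 × 15.4 × 14.8 = 455.8 cm²
Volume = 455.8 × 23.9×10⁻⁴ cm = 1.089 cm³
m(Ni) = 1.089 × 8.90 = 9.692 g
n(Ni) = 9.692 / 58.69 = 0.1651 mol; n(e⁻) = 2 × 0.1651 = 0.3302 mol
Q = 0.3302 × 96485 = 31860 C
t = 31860 / 0.439 = 72570 s = 20.2 h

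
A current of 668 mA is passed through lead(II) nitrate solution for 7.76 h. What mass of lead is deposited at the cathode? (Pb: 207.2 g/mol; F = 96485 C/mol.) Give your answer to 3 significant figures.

Q = It = 0.668 × 27936 = 18660 C
n(e⁻) = 18660 / 96485 = 0.1934 mol
Pb²⁺ + 2e⁻ → Pb, so n(Pb) = 0.1934 / 2 = 0.09670 mol
m = 0.09670 × 207.2 = 20.0 g

20.0 g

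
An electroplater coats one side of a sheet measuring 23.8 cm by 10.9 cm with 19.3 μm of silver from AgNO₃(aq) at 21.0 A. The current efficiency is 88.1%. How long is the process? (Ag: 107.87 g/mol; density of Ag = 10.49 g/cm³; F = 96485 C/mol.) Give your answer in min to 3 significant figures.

4.23 min

Plated area = 23.8 × 10.9 = 259.4 cm²
Volume = 259.4 × 19.3×10⁻⁴ cm = 0.5006 cm³
m(Ag) = 0.5006 × 10.49 = 5.251 g
n(Ag) = 5.251 / 107.87 = 0.04868 mol; n(e⁻) = 0.04868 mol
Q = 0.04868 × 96485 / 0.881 = 5331 C
t = 5331 / 21.0 = 253.9 s = 4.23 min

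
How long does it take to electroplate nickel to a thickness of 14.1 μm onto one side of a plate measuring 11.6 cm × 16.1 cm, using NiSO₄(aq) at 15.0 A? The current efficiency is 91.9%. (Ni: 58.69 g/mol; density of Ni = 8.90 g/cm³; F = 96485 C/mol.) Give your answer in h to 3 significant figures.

0.155 h

Plated area = 11.6 × 16.1 = 186.8 cm²
Volume = 186.8 × 14.1×10⁻⁴ cm = 0.2634 cm³
m(Ni) = 0.2634 × 8.90 = 2.344 g
n(Ni) = 2.344 / 58.69 = 0.03994 mol; n(e⁻) = 2 × 0.03994 = 0.07988 mol
Q = 0.07988 × 96485 / 0.919 = 8387 C
t = 8387 / 15.0 = 559.1 s = 0.155 h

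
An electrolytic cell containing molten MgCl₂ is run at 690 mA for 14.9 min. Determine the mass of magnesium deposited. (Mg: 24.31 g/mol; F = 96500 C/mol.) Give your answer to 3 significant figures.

0.0777 g

Q = 0.690 A × 894 s = 616.9 C
Moles of electrons = 616.9 / 96500 = 0.006393 mol
Mg²⁺ + 2e⁻ → Mg, so n(Mg) = 0.006393 / 2 = 0.003197 mol
m = 0.003197 × 24.31 = 0.0777 g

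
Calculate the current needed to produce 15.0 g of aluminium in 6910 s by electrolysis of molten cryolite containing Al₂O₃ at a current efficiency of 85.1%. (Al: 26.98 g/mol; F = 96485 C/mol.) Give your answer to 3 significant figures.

n(Al) = 15.0 / 26.98 = 0.5560 mol
Al³⁺ + 3e⁻ → Al, so n(e⁻) = 3 × 0.5560 = 1.668 mol
Q = 1.668 × 96485 / 0.851 = 1.891×10^5 C
I = Q / t = 1.891×10^5 / 6910 s = 27.4 A

27.4 A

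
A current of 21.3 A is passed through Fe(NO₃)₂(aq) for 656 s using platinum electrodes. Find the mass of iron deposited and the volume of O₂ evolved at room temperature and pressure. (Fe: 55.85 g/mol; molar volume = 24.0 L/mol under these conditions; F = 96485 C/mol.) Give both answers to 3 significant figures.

4.04 g Fe; 0.869 L O₂

Q = 21.3 × 656 = 13970 C; n(e⁻) = 13970 / 96485 = 0.1448 mol
Cathode: Fe²⁺ + 2e⁻ → Fe → n(Fe) = 0.1448/2 = 0.07240 mol → 4.04 g
Anode: 2H₂O → O₂ + 4H⁺ + 4e⁻ → n(O₂) = 0.1448/4 = 0.03620 mol → 0.869 L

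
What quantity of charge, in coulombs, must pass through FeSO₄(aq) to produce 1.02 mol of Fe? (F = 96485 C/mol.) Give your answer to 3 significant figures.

1.97×10^5 C

Fe²⁺ + 2e⁻ → Fe, so n(e⁻) = 2 × 1.02 = 2.040 mol
Q = 2.040 × 96485 = 1.968×10^5 C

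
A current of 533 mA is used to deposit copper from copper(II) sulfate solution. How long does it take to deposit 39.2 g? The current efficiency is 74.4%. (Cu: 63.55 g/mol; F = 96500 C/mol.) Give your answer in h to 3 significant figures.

83.4 h

n(Cu) = 39.2 / 63.55 = 0.6168 mol
Cu²⁺ + 2e⁻ → Cu, so n(e⁻) = 2 × 0.6168 = 1.234 mol
Q = 1.234 × 96500 / 0.744 = 1.601×10^5 C
t = Q / I = 1.601×10^5 / 0.533 = 3.004×10^5 s = 83.4 h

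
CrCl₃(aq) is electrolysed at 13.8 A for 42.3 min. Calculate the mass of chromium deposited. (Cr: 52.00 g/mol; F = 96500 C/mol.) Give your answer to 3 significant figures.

6.29 g

Charge passed = 13.8 × 2538 = 35020 C
n(e⁻) = 35020 / 96500 = 0.3629 mol
Cr³⁺ + 3e⁻ → Cr, so n(Cr) = 0.3629 / 3 = 0.1210 mol
m = 0.1210 × 52.00 = 6.29 g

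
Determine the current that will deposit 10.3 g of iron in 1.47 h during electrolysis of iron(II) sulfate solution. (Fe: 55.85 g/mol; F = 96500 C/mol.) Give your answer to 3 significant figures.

n(Fe) = 10.3 / 55.85 = 0.1844 mol
Fe²⁺ + 2e⁻ → Fe, so n(e⁻) = 2 × 0.1844 = 0.3688 mol
Q = 0.3688 × 96500 = 35590 C
I = Q / t = 35590 / 5292 s = 6.73 A

6.73 A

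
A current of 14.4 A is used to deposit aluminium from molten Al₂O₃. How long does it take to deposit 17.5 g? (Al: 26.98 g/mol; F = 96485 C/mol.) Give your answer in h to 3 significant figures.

3.62 h

n(Al) = 17.5 / 26.98 = 0.6486 mol
Al³⁺ + 3e⁻ → Al, so n(e⁻) = 3 × 0.6486 = 1.946 mol
Q = 1.946 × 96485 = 1.878×10^5 C
t = Q / I = 1.878×10^5 / 14.4 = 13040 s = 3.62 h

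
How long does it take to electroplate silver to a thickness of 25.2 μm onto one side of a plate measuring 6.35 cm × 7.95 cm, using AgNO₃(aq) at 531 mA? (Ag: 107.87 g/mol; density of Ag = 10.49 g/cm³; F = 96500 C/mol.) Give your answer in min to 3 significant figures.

Plated area = 6.35 × 7.95 = 50.48 cm²
Volume = 50.48 × 25.2×10⁻⁴ cm = 0.1272 cm³
m(Ag) = 0.1272 × 10.49 = 1.334 g
n(Ag) = 1.334 / 107.87 = 0.01237 mol; n(e⁻) = 0.01237 mol
Q = 0.01237 × 96500 = 1194 C
t = 1194 / 0.531 = 2249 s = 37.5 min

37.5 min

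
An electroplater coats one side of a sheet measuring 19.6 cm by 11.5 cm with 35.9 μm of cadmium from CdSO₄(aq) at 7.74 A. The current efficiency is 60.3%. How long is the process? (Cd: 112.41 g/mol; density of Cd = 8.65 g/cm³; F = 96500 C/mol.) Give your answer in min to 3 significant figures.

42.9 min

Plated area = 19.6 × 11.5 = 225.4 cm²
Volume = 225.4 × 35.9×10⁻⁴ cm = 0.8092 cm³
m(Cd) = 0.8092 × 8.65 = 7.000 g
n(Cd) = 7.000 / 112.41 = 0.06227 mol; n(e⁻) = 2 × 0.06227 = 0.1245 mol
Q = 0.1245 × 96500 / 0.603 = 19920 C
t = 19920 / 7.74 = 2574 s = 42.9 min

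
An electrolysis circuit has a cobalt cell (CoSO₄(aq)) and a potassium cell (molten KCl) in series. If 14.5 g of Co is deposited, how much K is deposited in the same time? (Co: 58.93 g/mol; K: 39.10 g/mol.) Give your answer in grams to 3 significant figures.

19.2 g

n(Co) = 14.5 / 58.93 = 0.2461 mol
Co²⁺ + 2e⁻ → Co, so n(e⁻) = 2 × 0.2461 = 0.4922 mol
The cells are in series, so the same charge (and hence the same n(e⁻) = 0.4922 mol) passes through both.
K⁺ + e⁻ → K, so n(K) = 0.4922 mol
m(K) = 0.4922 × 39.10 = 19.2 g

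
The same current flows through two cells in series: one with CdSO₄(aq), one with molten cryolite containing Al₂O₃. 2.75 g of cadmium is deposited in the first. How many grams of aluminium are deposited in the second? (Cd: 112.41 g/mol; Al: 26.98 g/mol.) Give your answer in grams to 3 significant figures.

n(Cd) = 2.75 / 112.41 = 0.02446 mol
Cd²⁺ + 2e⁻ → Cd, so n(e⁻) = 2 × 0.02446 = 0.04892 mol
Since the cells are in series, n(e⁻) in the Al cell is also 0.04892 mol.
Al³⁺ + 3e⁻ → Al, so n(Al) = 0.04892 / 3 = 0.01631 mol
m(Al) = 0.01631 × 26.98 = 0.440 g

0.440 g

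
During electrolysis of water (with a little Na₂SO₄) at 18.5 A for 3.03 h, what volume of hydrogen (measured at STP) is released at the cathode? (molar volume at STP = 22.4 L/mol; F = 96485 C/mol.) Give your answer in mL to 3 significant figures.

Charge passed = 18.5 × 10908 = 2.018×10^5 C
n(e⁻) = 2.018×10^5 / 96485 = 2.092 mol
2H⁺ + 2e⁻ → H₂, so n(H₂) = 2.092 / 2 = 1.046 mol
V = 1.046 × 22.4 = 23.43 L
= 23400 mL

23400 mL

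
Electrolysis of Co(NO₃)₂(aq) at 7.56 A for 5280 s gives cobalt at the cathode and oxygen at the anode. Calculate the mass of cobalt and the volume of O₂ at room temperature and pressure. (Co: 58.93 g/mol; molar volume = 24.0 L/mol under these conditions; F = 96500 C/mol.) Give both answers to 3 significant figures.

Q = 7.56 × 5280 = 39920 C; n(e⁻) = 39920 / 96500 = 0.4137 mol
Cathode: Co²⁺ + 2e⁻ → Co → n(Co) = 0.4137/2 = 0.2069 mol → 12.2 g
Anode: 2H₂O → O₂ + 4H⁺ + 4e⁻ → n(O₂) = 0.4137/4 = 0.1034 mol → 2.48 L

12.2 g Co; 2.48 L O₂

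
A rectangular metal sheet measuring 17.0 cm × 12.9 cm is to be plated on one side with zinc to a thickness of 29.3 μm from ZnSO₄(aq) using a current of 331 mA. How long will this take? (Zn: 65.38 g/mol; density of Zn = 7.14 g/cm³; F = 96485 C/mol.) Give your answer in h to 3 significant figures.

Plated area = 17.0 × 12.9 = 219.3 cm²
Volume = 219.3 × 29.3×10⁻⁴ cm = 0.6425 cm³
m(Zn) = 0.6425 × 7.14 = 4.587 g
n(Zn) = 4.587 / 65.38 = 0.07016 mol; n(e⁻) = 2 × 0.07016 = 0.1403 mol
Q = 0.1403 × 96485 = 13540 C
t = 13540 / 0.331 = 40910 s = 11.4 h

11.4 h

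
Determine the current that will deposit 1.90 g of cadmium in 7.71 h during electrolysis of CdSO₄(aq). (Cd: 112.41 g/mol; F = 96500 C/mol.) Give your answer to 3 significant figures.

0.118 A

n(Cd) = 1.90 / 112.41 = 0.01690 mol
Cd²⁺ + 2e⁻ → Cd, so n(e⁻) = 2 × 0.01690 = 0.03380 mol
Q = 0.03380 × 96500 = 3262 C
I = Q / t = 3262 / 27756 s = 0.118 A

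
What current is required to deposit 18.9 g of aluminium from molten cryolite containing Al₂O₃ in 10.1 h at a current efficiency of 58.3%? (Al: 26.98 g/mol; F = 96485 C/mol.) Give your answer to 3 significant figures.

9.57 A

n(Al) = 18.9 / 26.98 = 0.7005 mol
Al³⁺ + 3e⁻ → Al, so n(e⁻) = 3 × 0.7005 = 2.102 mol
Q = 2.102 × 96485 / 0.583 = 3.479×10^5 C
I = Q / t = 3.479×10^5 / 36360 s = 9.57 A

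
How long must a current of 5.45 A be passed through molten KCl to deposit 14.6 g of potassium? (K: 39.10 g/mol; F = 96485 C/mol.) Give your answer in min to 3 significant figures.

n(K) = 14.6 / 39.10 = 0.3734 mol
K⁺ + e⁻ → K, so n(e⁻) = 0.3734 mol
Q = 0.3734 × 96485 = 36030 C
t = Q / I = 36030 / 5.45 = 6611 s = 110 min

110 min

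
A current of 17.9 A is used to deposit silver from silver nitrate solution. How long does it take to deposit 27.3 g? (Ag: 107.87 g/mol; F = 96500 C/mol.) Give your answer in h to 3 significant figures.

n(Ag) = 27.3 / 107.87 = 0.2531 mol
Ag⁺ + e⁻ → Ag, so n(e⁻) = 0.2531 mol
Q = 0.2531 × 96500 = 24420 C
t = Q / I = 24420 / 17.9 = 1364 s = 0.379 h

0.379 h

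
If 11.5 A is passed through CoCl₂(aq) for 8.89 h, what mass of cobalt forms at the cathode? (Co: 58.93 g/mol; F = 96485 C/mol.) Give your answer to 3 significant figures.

Q = 11.5 A × 32004 s = 3.680×10^5 C
Moles of electrons = 3.680×10^5 / 96485 = 3.814 mol
Co²⁺ + 2e⁻ → Co, so n(Co) = 3.814 / 2 = 1.907 mol
m = 1.907 × 58.93 = 112 g

112 g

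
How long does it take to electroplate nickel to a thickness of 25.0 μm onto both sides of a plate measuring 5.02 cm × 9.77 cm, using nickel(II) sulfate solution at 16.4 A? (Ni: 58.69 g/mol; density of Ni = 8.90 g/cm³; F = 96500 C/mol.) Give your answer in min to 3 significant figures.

Plated area = 2 × 5.02 × 9.77 = 98.09 cm²
Volume = 98.09 × 25.0×10⁻⁴ cm = 0.2452 cm³
m(Ni) = 0.2452 × 8.90 = 2.182 g
n(Ni) = 2.182 / 58.69 = 0.03718 mol; n(e⁻) = 2 × 0.03718 = 0.07436 mol
Q = 0.07436 × 96500 = 7176 C
t = 7176 / 16.4 = 437.6 s = 7.29 min

7.29 min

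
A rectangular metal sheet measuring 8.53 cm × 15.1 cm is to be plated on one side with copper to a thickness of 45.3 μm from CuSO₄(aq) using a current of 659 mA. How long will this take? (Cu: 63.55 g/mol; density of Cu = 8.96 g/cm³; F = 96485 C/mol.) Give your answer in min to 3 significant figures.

Plated area = 8.53 × 15.1 = 128.8 cm²
Volume = 128.8 × 45.3×10⁻⁴ cm = 0.5835 cm³
m(Cu) = 0.5835 × 8.96 = 5.228 g
n(Cu) = 5.228 / 63.55 = 0.08227 mol; n(e⁻) = 2 × 0.08227 = 0.1645 mol
Q = 0.1645 × 96485 = 15870 C
t = 15870 / 0.659 = 24080 s = 401 min

401 min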